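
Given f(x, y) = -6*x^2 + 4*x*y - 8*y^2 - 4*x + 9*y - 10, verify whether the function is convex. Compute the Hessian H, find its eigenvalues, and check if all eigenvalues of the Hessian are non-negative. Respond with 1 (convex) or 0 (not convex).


The Hessian of f(x,y) = -6*x^2 + 4*x*y - 8*y^2 - 4*x + 9*y - 10 is:
H = [[-12, 4], [4, -16]]
Trace = -12 - 16 = -28
Determinant = -12*-16 - (4)^2 = 176
Discriminant = (-28)^2 - 4*176 = 80.0
Eigenvalues: lambda_1 = -18.4721, lambda_2 = -9.5279
The function is not convex.

0


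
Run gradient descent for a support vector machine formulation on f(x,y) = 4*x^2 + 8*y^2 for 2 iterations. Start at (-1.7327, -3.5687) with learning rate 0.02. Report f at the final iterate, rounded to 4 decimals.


Gradient descent on f(x,y) = 4*x^2 + 8*y^2.
Starting point: (-1.7327, -3.5687), alpha = 0.02
Step 1: grad_x = 2*4*-1.7327 = -13.8616, grad_y = 2*8*-3.5687 = -57.0992
  x_1 = -1.7327 - 0.02*-13.8616 = -1.4555
  y_1 = -3.5687 - 0.02*-57.0992 = -2.4267
Step 2: grad_x = 2*4*-1.4555 = -11.6437, grad_y = 2*8*-2.4267 = -38.8275
  x_2 = -1.4555 - 0.02*-11.6437 = -1.2226
  y_2 = -2.4267 - 0.02*-38.8275 = -1.6502
f(-1.2226, -1.6502) = 4*(-1.2226)^2 + 8*(-1.6502)^2 = 27.7633


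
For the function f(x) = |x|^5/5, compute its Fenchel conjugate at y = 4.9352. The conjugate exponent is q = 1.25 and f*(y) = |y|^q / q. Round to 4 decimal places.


The conjugate exponent q satisfies 1/p + 1/q = 1.
p = 5, so q = 5/(5 - 1) = 1.25
|y|^q = 4.9352^1.25 = 7.3558
f*(4.9352) = 7.3558 / 1.25 = 5.8847


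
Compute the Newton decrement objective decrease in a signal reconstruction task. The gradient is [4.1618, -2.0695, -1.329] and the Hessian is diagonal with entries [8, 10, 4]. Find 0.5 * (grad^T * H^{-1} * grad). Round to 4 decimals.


Step 1: H is diagonal, so H^(-1) * g = [0.5202, -0.207, -0.3323].
Step 2: g^T H^(-1) g = sum_i g_i^2 / H_ii
  = (4.1618)^2/8 + (-2.0695)^2/10 + (-1.329)^2/4
  = 2.1651 + 0.4283 + 0.4416 = 3.0349
Step 3: Objective decrease = 0.5 * g^T H^(-1) g = 1.5175


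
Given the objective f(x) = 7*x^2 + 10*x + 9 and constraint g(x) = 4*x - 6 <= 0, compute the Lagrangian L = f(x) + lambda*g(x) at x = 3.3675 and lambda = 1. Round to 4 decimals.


Step 1: Evaluate f(x).
f(3.3675) = 7*3.3675^2 + 10*3.3675 + 9 = 122.0554
Step 2: Evaluate g(x).
g(3.3675) = 4*3.3675 - 6 = 7.47
Step 3: Compute Lagrangian.
L = 122.0554 + 1*7.47 = 129.5254


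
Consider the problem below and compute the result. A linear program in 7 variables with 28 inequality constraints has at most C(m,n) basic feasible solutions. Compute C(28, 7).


Each vertex corresponds to some choice of n active constraints out of m, so the number of vertices is at most C(m, n) = m! / (n!(m-n)!).
m = 28, n = 7
Numerator: 28 * 27 * 26 * 25 * 24 * 23 * 22
Denominator: 7! = 5040
C(28, 7) = 1184040


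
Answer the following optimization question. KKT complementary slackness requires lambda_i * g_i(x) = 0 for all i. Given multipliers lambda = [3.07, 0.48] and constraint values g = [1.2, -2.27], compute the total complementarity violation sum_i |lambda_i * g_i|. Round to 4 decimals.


KKT complementary slackness check:
lambda_1 * g_1 = 3.07 * 1.2 = 3.684
lambda_2 * g_2 = 0.48 * -2.27 = -1.0896
Total violation = 3.684 + 1.0896 = 4.7736


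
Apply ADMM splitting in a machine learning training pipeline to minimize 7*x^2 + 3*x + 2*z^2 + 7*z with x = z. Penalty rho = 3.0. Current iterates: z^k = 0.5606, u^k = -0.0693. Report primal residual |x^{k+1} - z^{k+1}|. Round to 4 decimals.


ADMM iteration with rho = 3.0, z^k = 0.5606, u^k = -0.0693
Step 1: x-update.
Minimize 7*x^2 + 3*x + (3.0/2)*(x - 0.5606 - 0.0693)^2
FOC: (2*7 + 3.0)*x = -3 + 3.0*(0.5606 + 0.0693)
x^{k+1} = -0.0653
Step 2: z-update.
Minimize 2*z^2 + 7*z + (3.0/2)*(-0.0653 - z - 0.0693)^2
FOC: (2*2 + 3.0)*z = -7 + 3.0*(-0.0653 - 0.0693)
z^{k+1} = -1.0577
Step 3: u-update.
u^{k+1} = -0.0693 - 0.0653 + 1.0577 = 0.9231
Step 4: Primal residual = |-0.0653 + 1.0577| = 0.9924


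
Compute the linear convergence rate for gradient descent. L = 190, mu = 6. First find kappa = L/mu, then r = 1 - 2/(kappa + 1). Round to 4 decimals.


Step 1: Compute the condition number.
kappa = L/mu = 190/6 = 31.6667
Step 2: Compute the convergence rate.
r = 1 - 2/(kappa + 1) = 1 - 2*mu/(L + mu) = (L - mu)/(L + mu) = 184/196 = 0.9388


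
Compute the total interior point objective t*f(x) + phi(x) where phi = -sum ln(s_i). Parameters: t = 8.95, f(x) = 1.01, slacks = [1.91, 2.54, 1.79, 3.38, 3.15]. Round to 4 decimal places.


Step 1: Compute log-barrier.
ln values: [0.6471, 0.9322, 0.5822, 1.2179, 1.1474]
phi = -(0.6471 + 0.9322 + 0.5822 + 1.2179 + 1.1474) = -4.5268
Step 2: Compute augmented objective.
t*f(x) = 8.95*1.01 = 9.0395
Total = 9.0395 - 4.5268 = 4.5127


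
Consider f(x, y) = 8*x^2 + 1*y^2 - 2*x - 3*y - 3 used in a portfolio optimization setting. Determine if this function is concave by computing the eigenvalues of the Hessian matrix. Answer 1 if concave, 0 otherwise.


The Hessian of f(x,y) = 8*x^2 + 1*y^2 - 2*x - 3*y - 3 is:
H = [[16, 0], [0, 2]]
Trace = 16 + 2 = 18
Determinant = 16*2 - (0)^2 = 32
Discriminant = (18)^2 - 4*32 = 196.0
Eigenvalues: lambda_1 = 2.0, lambda_2 = 16.0
The function is not concave.

0


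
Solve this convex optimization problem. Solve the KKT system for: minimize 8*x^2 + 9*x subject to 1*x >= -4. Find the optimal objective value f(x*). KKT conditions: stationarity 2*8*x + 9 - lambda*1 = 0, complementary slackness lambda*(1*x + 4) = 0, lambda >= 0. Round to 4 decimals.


Step 1: Try lambda = 0 (constraint inactive).
Stationarity: 2*8*x + 9 = 0
x* = -9/(2*8) = -0.5625
Check constraint: 1*-0.5625 = -0.5625 >= -4 -- satisfied.
Step 2: Compute optimal value.
f(x*) = 8*(-0.5625)^2 + 9*(-0.5625) = -2.5313


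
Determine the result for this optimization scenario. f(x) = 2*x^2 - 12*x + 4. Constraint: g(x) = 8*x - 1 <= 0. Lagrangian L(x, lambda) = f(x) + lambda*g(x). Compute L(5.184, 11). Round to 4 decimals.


Step 1: Evaluate f(x).
f(5.184) = 2*5.184^2 - 12*5.184 + 4 = -4.4603
Step 2: Evaluate g(x).
g(5.184) = 8*5.184 - 1 = 40.472
Step 3: Compute Lagrangian.
L = -4.4603 + 11*40.472 = 440.7317


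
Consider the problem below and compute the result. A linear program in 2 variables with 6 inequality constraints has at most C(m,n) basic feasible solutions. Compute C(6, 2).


Each vertex corresponds to some choice of n active constraints out of m, so the number of vertices is at most C(m, n) = m! / (n!(m-n)!).
m = 6, n = 2
Numerator: 6 * 5
Denominator: 2! = 2
C(6, 2) = 15


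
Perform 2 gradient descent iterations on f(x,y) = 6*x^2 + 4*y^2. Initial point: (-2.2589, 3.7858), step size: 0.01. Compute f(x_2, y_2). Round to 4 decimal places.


Gradient descent on f(x,y) = 6*x^2 + 4*y^2.
Starting point: (-2.2589, 3.7858), alpha = 0.01
Step 1: grad_x = 2*6*-2.2589 = -27.1068, grad_y = 2*4*3.7858 = 30.2864
  x_1 = -2.2589 - 0.01*-27.1068 = -1.9878
  y_1 = 3.7858 - 0.01*30.2864 = 3.4829
Step 2: grad_x = 2*6*-1.9878 = -23.854, grad_y = 2*4*3.4829 = 27.8635
  x_2 = -1.9878 - 0.01*-23.854 = -1.7493
  y_2 = 3.4829 - 0.01*27.8635 = 3.2043
f(-1.7493, 3.2043) = 6*(-1.7493)^2 + 4*3.2043^2 = 59.4303


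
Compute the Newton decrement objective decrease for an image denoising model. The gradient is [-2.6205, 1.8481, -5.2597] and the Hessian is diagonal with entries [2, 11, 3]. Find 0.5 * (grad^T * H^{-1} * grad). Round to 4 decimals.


Step 1: H is diagonal, so H^(-1) * g = [-1.3103, 0.168, -1.7532].
Step 2: g^T H^(-1) g = sum_i g_i^2 / H_ii
  = (-2.6205)^2/2 + (1.8481)^2/11 + (-5.2597)^2/3
  = 3.4335 + 0.3105 + 9.2215 = 12.9655
Step 3: Objective decrease = 0.5 * g^T H^(-1) g = 6.4827


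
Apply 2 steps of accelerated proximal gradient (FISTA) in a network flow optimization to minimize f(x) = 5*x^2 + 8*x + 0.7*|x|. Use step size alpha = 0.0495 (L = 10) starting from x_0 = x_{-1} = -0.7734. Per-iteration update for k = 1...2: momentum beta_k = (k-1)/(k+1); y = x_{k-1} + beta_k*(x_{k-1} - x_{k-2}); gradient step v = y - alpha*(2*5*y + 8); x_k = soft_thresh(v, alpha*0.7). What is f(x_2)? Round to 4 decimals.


FISTA on f(x) = 5*x^2 + 8*x + 0.7*|x|
L = 10, alpha = 0.0495
Iteration 1: beta = 0.0, y = -0.7734 + 0.0*(-0.7734 + 0.7734) = -0.7734
  grad(y) = 0.266, v = y - alpha*grad = -0.7866
  prox(v) = soft_thresh(-0.7866, 0.0347) = -0.7519
Iteration 2: beta = 0.3333, y = -0.7519 + 0.3333*(-0.7519 + 0.7734) = -0.7448
  grad(y) = 0.5524, v = y - alpha*grad = -0.7721
  prox(v) = soft_thresh(-0.7721, 0.0347) = -0.7375
f(x_2) = 5*(-0.7375)^2 + 8*(-0.7375) + 0.7*|-0.7375| = -2.6642


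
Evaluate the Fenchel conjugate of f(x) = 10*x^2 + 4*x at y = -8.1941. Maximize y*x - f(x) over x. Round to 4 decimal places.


f*(y) = sup_x {y*x - a*x^2 - b*x} = sup_x {(y-b)*x - a*x^2}
FOC: (y - b) - 2a*x = 0 => x* = (y - b)/(2a)
x* = (-8.1941 - 4)/(2*10) = -0.6097
f*(-8.1941) = (y-b)^2/(4a) = (-8.1941 - 4)^2/(4*10)
= 148.6961/40 = 3.7174


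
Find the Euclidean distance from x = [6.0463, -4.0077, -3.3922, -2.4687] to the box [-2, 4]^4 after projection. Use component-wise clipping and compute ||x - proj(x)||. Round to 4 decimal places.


Project each component onto [-2, 4].
clip(6.0463) = 4.0, clip(-4.0077) = -2.0, clip(-3.3922) = -2.0, clip(-2.4687) = -2.0
Projection = [4.0, -2.0, -2.0, -2.0]
Squared diffs: [4.1873, 4.0309, 1.9382, 0.2197]
Distance = sqrt(10.3761) = 3.2212


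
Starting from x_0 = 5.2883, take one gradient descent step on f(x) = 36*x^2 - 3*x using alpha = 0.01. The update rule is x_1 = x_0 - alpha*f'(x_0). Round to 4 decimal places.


We compute the gradient at x_0 and apply the update.
f'(x) = 72*x - 3
f'(5.2883) = 72*5.2883 - 3 = 377.7576
x_1 = 5.2883 - 0.01*377.7576 = 1.5107


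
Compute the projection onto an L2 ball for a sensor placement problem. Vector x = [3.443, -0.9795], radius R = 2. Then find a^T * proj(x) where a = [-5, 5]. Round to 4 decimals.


Step 1: Compute ||x|| (intermediates to 6 decimals).
||x|| = sqrt(3.443^2 + (-0.9795)^2) = 3.579619
Step 2: Project.
Since ||x|| > R, scale = R/||x|| = 2/3.579619 = 0.558719, proj(x) = scale * x
proj(x) = [1.92367, -0.547265]
Step 3: Dot product.
a^T * proj(x) = -5*1.92367 + 5*(-0.547265) = -12.3547


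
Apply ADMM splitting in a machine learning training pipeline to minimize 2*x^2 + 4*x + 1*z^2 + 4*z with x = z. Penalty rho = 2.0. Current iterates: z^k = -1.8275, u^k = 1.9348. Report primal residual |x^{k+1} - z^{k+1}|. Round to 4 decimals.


ADMM iteration with rho = 2.0, z^k = -1.8275, u^k = 1.9348
Step 1: x-update.
Minimize 2*x^2 + 4*x + (2.0/2)*(x + 1.8275 + 1.9348)^2
FOC: (2*2 + 2.0)*x = -4 + 2.0*(-1.8275 - 1.9348)
x^{k+1} = -1.9208
Step 2: z-update.
Minimize 1*z^2 + 4*z + (2.0/2)*(-1.9208 - z + 1.9348)^2
FOC: (2*1 + 2.0)*z = -4 + 2.0*(-1.9208 + 1.9348)
z^{k+1} = -0.993
Step 3: u-update.
u^{k+1} = 1.9348 - 1.9208 + 0.993 = 1.007
Step 4: Primal residual = |-1.9208 + 0.993| = 0.9278


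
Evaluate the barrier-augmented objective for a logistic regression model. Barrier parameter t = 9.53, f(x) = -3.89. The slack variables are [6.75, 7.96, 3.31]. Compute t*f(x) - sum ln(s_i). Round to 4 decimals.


Step 1: Compute log-barrier.
ln values: [1.9095, 2.0744, 1.1969]
phi = -(1.9095 + 2.0744 + 1.1969) = -5.1809
Step 2: Compute augmented objective.
t*f(x) = 9.53*-3.89 = -37.0717
Total = -37.0717 - 5.1809 = -42.2526


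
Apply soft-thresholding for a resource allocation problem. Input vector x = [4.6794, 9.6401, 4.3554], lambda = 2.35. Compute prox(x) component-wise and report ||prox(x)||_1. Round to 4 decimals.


Soft-thresholding with lambda = 2.35:
prox(4.6794) = sign(4.6794)*max(|4.6794| - 2.35, 0) = 2.3294
prox(9.6401) = sign(9.6401)*max(|9.6401| - 2.35, 0) = 7.2901
prox(4.3554) = sign(4.3554)*max(|4.3554| - 2.35, 0) = 2.0054
prox(x) = [2.3294, 7.2901, 2.0054]
||prox(x)||_1 = 2.3294 + 7.2901 + 2.0054 = 11.6249


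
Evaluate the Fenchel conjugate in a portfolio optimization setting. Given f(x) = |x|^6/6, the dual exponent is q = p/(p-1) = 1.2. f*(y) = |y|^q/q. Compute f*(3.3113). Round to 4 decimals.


The conjugate exponent q satisfies 1/p + 1/q = 1.
p = 6, so q = 6/(6 - 1) = 1.2
|y|^q = 3.3113^1.2 = 4.2072
f*(3.3113) = 4.2072 / 1.2 = 3.506


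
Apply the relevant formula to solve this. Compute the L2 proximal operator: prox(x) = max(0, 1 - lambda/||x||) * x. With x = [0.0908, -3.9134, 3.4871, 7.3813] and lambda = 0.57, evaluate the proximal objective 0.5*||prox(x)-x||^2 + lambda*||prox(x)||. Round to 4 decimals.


Step 1: Compute ||x||.
||x|| = 9.0535
Step 2: Compute scaling factor.
scale = max(0, 1 - 0.57/9.0535) = 0.937
Step 3: prox(x) = [0.0851, -3.667, 3.2676, 6.9166]
||prox(x)|| = 8.4835
Step 4: Proximal objective.
0.5*||prox-x||^2 = 0.1625
lambda*||prox|| = 4.8356
Total = 4.9981


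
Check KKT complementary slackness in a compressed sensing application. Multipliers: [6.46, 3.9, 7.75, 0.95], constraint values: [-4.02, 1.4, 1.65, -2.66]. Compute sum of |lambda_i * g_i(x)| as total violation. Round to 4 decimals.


KKT complementary slackness check:
lambda_1 * g_1 = 6.46 * -4.02 = -25.9692
lambda_2 * g_2 = 3.9 * 1.4 = 5.46
lambda_3 * g_3 = 7.75 * 1.65 = 12.7875
lambda_4 * g_4 = 0.95 * -2.66 = -2.527
Total violation = 25.9692 + 5.46 + 12.7875 + 2.527 = 46.7437


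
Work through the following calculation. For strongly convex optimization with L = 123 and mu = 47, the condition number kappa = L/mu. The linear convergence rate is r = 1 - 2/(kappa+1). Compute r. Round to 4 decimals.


Step 1: Compute the condition number.
kappa = L/mu = 123/47 = 2.617
Step 2: Compute the convergence rate.
r = 1 - 2/(kappa + 1) = 1 - 2*mu/(L + mu) = (L - mu)/(L + mu) = 76/170 = 0.4471


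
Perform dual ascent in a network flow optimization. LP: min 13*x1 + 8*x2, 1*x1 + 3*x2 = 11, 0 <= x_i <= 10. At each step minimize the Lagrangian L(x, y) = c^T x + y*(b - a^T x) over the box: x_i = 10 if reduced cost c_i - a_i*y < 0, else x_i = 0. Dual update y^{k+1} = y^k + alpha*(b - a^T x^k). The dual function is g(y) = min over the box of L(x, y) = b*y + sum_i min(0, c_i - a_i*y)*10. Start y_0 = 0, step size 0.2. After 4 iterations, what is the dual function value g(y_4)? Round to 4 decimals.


Dual ascent for LP: min 13*x1 + 8*x2, 1*x1 + 3*x2 = 11, 0 <= x_i <= 10
Step 1: y^k = 0.0, reduced costs: (13.0, 8.0)
  x^k = (0.0, 0.0), subgradient = b - a^T x = 11.0
  y^{k+1} = 0.0 + 0.2*11.0 = 2.2
Step 2: y^k = 2.2, reduced costs: (10.8, 1.4)
  x^k = (0.0, 0.0), subgradient = b - a^T x = 11.0
  y^{k+1} = 2.2 + 0.2*11.0 = 4.4
Step 3: y^k = 4.4, reduced costs: (8.6, -5.2)
  x^k = (0.0, 10.0), subgradient = b - a^T x = -19.0
  y^{k+1} = 4.4 + 0.2*-19.0 = 0.6
Step 4: y^k = 0.6, reduced costs: (12.4, 6.2)
  x^k = (0.0, 0.0), subgradient = b - a^T x = 11.0
  y^{k+1} = 0.6 + 0.2*11.0 = 2.8
Dual objective at y_4 = 2.8: reduced costs (10.2, -0.4), box minimizer x = (0.0, 10.0)
g(y_4) = b*y + (c1 - a1*y)*x1 + (c2 - a2*y)*x2 = 11*2.8 + 10.2*0.0 + (-0.4)*10.0 = 30.8 + 0.0 - 4.0 = 26.8


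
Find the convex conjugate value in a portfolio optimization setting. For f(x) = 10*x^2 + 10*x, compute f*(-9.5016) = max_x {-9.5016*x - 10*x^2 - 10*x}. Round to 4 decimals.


f*(y) = sup_x {y*x - a*x^2 - b*x} = sup_x {(y-b)*x - a*x^2}
FOC: (y - b) - 2a*x = 0 => x* = (y - b)/(2a)
x* = (-9.5016 - 10)/(2*10) = -0.9751
f*(-9.5016) = (y-b)^2/(4a) = (-9.5016 - 10)^2/(4*10)
= 380.3124/40 = 9.5078


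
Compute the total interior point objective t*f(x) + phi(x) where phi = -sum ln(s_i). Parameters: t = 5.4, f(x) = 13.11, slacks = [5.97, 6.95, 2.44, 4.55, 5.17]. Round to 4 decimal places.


Step 1: Compute log-barrier.
ln values: [1.7867, 1.9387, 0.892, 1.5151, 1.6429]
phi = -(1.7867 + 1.9387 + 0.892 + 1.5151 + 1.6429) = -7.7755
Step 2: Compute augmented objective.
t*f(x) = 5.4*13.11 = 70.794
Total = 70.794 - 7.7755 = 63.0185


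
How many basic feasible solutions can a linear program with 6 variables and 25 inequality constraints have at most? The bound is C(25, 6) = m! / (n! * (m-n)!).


Each vertex corresponds to some choice of n active constraints out of m, so the number of vertices is at most C(m, n) = m! / (n!(m-n)!).
m = 25, n = 6
Numerator: 25 * 24 * 23 * 22 * 21 * 20
Denominator: 6! = 720
C(25, 6) = 177100


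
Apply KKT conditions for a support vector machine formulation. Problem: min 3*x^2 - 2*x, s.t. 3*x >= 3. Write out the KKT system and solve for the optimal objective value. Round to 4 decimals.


Step 1: Try lambda = 0 (constraint inactive).
x_unc = 2/(2*3) = 0.3333
Check: 3*0.3333 = 0.9999 < 3 -- violated!
Step 2: Constraint must be active: 3*x = 3
x* = 3/3 = 1.0
lambda = (2*3*1.0 - 2)/3 = 1.3333
Step 3: Compute optimal value.
f(x*) = 3*1.0^2 - 2*1.0 = 1.0


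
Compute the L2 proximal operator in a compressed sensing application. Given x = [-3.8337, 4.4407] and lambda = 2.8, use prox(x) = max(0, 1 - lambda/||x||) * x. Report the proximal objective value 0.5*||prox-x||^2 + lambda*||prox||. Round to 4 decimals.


Step 1: Compute ||x||.
||x|| = 5.8666
Step 2: Compute scaling factor.
scale = max(0, 1 - 2.8/5.8666) = 0.5227
Step 3: prox(x) = [-2.004, 2.3213]
||prox(x)|| = 3.0666
Step 4: Proximal objective.
0.5*||prox-x||^2 = 3.92
lambda*||prox|| = 8.5865
Total = 12.5065


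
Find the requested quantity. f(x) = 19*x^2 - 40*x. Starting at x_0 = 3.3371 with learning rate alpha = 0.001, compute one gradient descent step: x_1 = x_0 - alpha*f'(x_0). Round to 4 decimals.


We compute the gradient at x_0 and apply the update.
f'(x) = 38*x - 40
f'(3.3371) = 38*3.3371 - 40 = 86.8098
x_1 = 3.3371 - 0.001*86.8098 = 3.2503


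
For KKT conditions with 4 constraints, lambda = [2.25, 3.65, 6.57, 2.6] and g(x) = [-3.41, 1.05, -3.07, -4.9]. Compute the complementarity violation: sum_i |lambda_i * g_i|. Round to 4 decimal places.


KKT complementary slackness check:
lambda_1 * g_1 = 2.25 * -3.41 = -7.6725
lambda_2 * g_2 = 3.65 * 1.05 = 3.8325
lambda_3 * g_3 = 6.57 * -3.07 = -20.1699
lambda_4 * g_4 = 2.6 * -4.9 = -12.74
Total violation = 7.6725 + 3.8325 + 20.1699 + 12.74 = 44.4149


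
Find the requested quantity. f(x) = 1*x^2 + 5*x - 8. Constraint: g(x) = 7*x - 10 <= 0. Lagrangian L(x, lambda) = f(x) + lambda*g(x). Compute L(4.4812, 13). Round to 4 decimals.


Step 1: Evaluate f(x).
f(4.4812) = 1*4.4812^2 + 5*4.4812 - 8 = 34.4872
Step 2: Evaluate g(x).
g(4.4812) = 7*4.4812 - 10 = 21.3684
Step 3: Compute Lagrangian.
L = 34.4872 + 13*21.3684 = 312.2764


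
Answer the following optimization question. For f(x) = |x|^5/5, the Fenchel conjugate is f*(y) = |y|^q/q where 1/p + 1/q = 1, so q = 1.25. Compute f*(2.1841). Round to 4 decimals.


The conjugate exponent q satisfies 1/p + 1/q = 1.
p = 5, so q = 5/(5 - 1) = 1.25
|y|^q = 2.1841^1.25 = 2.6552
f*(2.1841) = 2.6552 / 1.25 = 2.1241


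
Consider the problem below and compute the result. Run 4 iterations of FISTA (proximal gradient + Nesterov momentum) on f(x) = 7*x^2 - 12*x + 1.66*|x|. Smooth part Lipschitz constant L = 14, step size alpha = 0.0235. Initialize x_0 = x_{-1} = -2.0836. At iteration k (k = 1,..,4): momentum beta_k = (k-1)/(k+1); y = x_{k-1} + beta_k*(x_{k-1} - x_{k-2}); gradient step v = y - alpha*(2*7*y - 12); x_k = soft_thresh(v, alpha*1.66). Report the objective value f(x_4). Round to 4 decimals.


FISTA on f(x) = 7*x^2 - 12*x + 1.66*|x|
L = 14, alpha = 0.0235
Iteration 1: beta = 0.0, y = -2.0836 + 0.0*(-2.0836 + 2.0836) = -2.0836
  grad(y) = -41.1704, v = y - alpha*grad = -1.1161
  prox(v) = soft_thresh(-1.1161, 0.039) = -1.0771
Iteration 2: beta = 0.3333, y = -1.0771 + 0.3333*(-1.0771 + 2.0836) = -0.7416
  grad(y) = -22.3821, v = y - alpha*grad = -0.2156
  prox(v) = soft_thresh(-0.2156, 0.039) = -0.1766
Iteration 3: beta = 0.5, y = -0.1766 + 0.5*(-0.1766 + 1.0771) = 0.2737
  grad(y) = -8.1688, v = y - alpha*grad = 0.4656
  prox(v) = soft_thresh(0.4656, 0.039) = 0.4266
Iteration 4: beta = 0.6, y = 0.4266 + 0.6*(0.4266 + 0.1766) = 0.7885
  grad(y) = -0.9605, v = y - alpha*grad = 0.8111
  prox(v) = soft_thresh(0.8111, 0.039) = 0.7721
f(x_4) = 7*0.7721^2 - 12*0.7721 + 1.66*|0.7721| = -3.8105


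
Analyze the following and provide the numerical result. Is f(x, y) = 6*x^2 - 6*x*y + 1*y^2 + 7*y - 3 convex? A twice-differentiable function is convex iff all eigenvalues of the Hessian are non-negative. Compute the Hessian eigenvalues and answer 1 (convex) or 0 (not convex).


The Hessian of f(x,y) = 6*x^2 - 6*x*y + 1*y^2 + 7*y - 3 is:
H = [[12, -6], [-6, 2]]
Trace = 12 + 2 = 14
Determinant = 12*2 - (-6)^2 = -12
Discriminant = (14)^2 - 4*-12 = 244.0
Eigenvalues: lambda_1 = -0.8102, lambda_2 = 14.8102
The function is not convex.

0


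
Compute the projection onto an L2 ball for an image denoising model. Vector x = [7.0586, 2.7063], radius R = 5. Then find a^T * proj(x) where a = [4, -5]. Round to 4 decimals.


Step 1: Compute ||x|| (intermediates to 6 decimals).
||x|| = sqrt(7.0586^2 + 2.7063^2) = 7.559623
Step 2: Project.
Since ||x|| > R, scale = R/||x|| = 5/7.559623 = 0.661409, proj(x) = scale * x
proj(x) = [4.668622, 1.789971]
Step 3: Dot product.
a^T * proj(x) = 4*4.668622 - 5*1.789971 = 9.7246


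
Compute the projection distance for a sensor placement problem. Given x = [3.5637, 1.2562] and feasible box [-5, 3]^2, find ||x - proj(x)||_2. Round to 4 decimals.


Project each component onto [-5, 3].
clip(3.5637) = 3.0, clip(1.2562) = 1.2562
Projection = [3.0, 1.2562]
Squared diffs: [0.3178, 0.0]
Distance = sqrt(0.3178) = 0.5637


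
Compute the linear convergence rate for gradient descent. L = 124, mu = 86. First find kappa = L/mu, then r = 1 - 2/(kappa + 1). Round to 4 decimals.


Step 1: Compute the condition number.
kappa = L/mu = 124/86 = 1.4419
Step 2: Compute the convergence rate.
r = 1 - 2/(kappa + 1) = 1 - 2*mu/(L + mu) = (L - mu)/(L + mu) = 38/210 = 0.181


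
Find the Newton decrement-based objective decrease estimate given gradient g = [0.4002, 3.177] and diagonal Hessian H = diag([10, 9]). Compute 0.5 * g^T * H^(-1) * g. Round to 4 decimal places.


Step 1: H is diagonal, so H^(-1) * g = [0.04, 0.353].
Step 2: g^T H^(-1) g = sum_i g_i^2 / H_ii
  = (0.4002)^2/10 + (3.177)^2/9
  = 0.016 + 1.1215 = 1.1375
Step 3: Objective decrease = 0.5 * g^T H^(-1) g = 0.5687


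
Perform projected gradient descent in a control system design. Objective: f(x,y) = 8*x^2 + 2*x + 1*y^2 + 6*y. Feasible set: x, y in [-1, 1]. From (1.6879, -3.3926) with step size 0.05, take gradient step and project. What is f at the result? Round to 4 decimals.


Step 1: Compute gradient at (1.6879, -3.3926).
grad_x = 2*8*1.6879 + 2 = 29.0064
grad_y = 2*1*-3.3926 + 6 = -0.7852
Step 2: Gradient step.
x_raw = 1.6879 - 0.05*29.0064 = 0.2376
y_raw = -3.3926 - 0.05*-0.7852 = -3.3533
Step 3: Project onto [-1, 1].
x_proj = clip(0.2376) = 0.2376
y_proj = clip(-3.3533) = -1.0
Step 4: Evaluate f.
f(0.2376, -1.0) = -4.0733


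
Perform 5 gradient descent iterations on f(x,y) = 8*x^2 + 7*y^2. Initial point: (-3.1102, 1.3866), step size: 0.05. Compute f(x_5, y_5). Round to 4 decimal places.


Gradient descent on f(x,y) = 8*x^2 + 7*y^2.
Starting point: (-3.1102, 1.3866), alpha = 0.05
Step 1: grad_x = 2*8*-3.1102 = -49.7632, grad_y = 2*7*1.3866 = 19.4124
  x_1 = -3.1102 - 0.05*-49.7632 = -0.622
  y_1 = 1.3866 - 0.05*19.4124 = 0.416
Step 2: grad_x = 2*8*-0.622 = -9.9526, grad_y = 2*7*0.416 = 5.8237
  x_2 = -0.622 - 0.05*-9.9526 = -0.1244
  y_2 = 0.416 - 0.05*5.8237 = 0.1248
Step 3: grad_x = 2*8*-0.1244 = -1.9905, grad_y = 2*7*0.1248 = 1.7471
  x_3 = -0.1244 - 0.05*-1.9905 = -0.0249
  y_3 = 0.1248 - 0.05*1.7471 = 0.0374
Step 4: grad_x = 2*8*-0.0249 = -0.3981, grad_y = 2*7*0.0374 = 0.5241
  x_4 = -0.0249 - 0.05*-0.3981 = -0.005
  y_4 = 0.0374 - 0.05*0.5241 = 0.0112
Step 5: grad_x = 2*8*-0.005 = -0.0796, grad_y = 2*7*0.0112 = 0.1572
  x_5 = -0.005 - 0.05*-0.0796 = -0.001
  y_5 = 0.0112 - 0.05*0.1572 = 0.0034
f(-0.001, 0.0034) = 8*(-0.001)^2 + 7*0.0034^2 = 0.0001


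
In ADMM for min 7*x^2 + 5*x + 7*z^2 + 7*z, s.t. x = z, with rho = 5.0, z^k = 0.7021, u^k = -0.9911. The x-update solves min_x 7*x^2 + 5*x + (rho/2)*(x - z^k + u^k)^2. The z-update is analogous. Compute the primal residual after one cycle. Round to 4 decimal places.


ADMM iteration with rho = 5.0, z^k = 0.7021, u^k = -0.9911
Step 1: x-update.
Minimize 7*x^2 + 5*x + (5.0/2)*(x - 0.7021 - 0.9911)^2
FOC: (2*7 + 5.0)*x = -5 + 5.0*(0.7021 + 0.9911)
x^{k+1} = 0.1824
Step 2: z-update.
Minimize 7*z^2 + 7*z + (5.0/2)*(0.1824 - z - 0.9911)^2
FOC: (2*7 + 5.0)*z = -7 + 5.0*(0.1824 - 0.9911)
z^{k+1} = -0.5812
Step 3: u-update.
u^{k+1} = -0.9911 + 0.1824 + 0.5812 = -0.2274
Step 4: Primal residual = |0.1824 + 0.5812| = 0.7637


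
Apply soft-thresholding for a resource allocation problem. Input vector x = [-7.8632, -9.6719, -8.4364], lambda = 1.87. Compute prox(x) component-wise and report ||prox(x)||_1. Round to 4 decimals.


Soft-thresholding with lambda = 1.87:
prox(-7.8632) = sign(-7.8632)*max(|-7.8632| - 1.87, 0) = -5.9932
prox(-9.6719) = sign(-9.6719)*max(|-9.6719| - 1.87, 0) = -7.8019
prox(-8.4364) = sign(-8.4364)*max(|-8.4364| - 1.87, 0) = -6.5664
prox(x) = [-5.9932, -7.8019, -6.5664]
||prox(x)||_1 = 5.9932 + 7.8019 + 6.5664 = 20.3615


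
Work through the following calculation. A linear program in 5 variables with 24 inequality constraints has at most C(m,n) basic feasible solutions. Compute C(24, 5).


Each vertex corresponds to some choice of n active constraints out of m, so the number of vertices is at most C(m, n) = m! / (n!(m-n)!).
m = 24, n = 5
Numerator: 24 * 23 * 22 * 21 * 20
Denominator: 5! = 120
C(24, 5) = 42504


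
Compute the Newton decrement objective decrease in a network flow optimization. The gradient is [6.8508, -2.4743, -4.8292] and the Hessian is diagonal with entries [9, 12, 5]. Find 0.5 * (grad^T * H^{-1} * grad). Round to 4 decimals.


Step 1: H is diagonal, so H^(-1) * g = [0.7612, -0.2062, -0.9658].
Step 2: g^T H^(-1) g = sum_i g_i^2 / H_ii
  = (6.8508)^2/9 + (-2.4743)^2/12 + (-4.8292)^2/5
  = 5.2148 + 0.5102 + 4.6642 = 10.3892
Step 3: Objective decrease = 0.5 * g^T H^(-1) g = 5.1946


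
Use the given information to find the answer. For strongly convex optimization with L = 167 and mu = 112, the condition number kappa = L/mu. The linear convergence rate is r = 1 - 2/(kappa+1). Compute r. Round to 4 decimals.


Step 1: Compute the condition number.
kappa = L/mu = 167/112 = 1.4911
Step 2: Compute the convergence rate.
r = 1 - 2/(kappa + 1) = 1 - 2*mu/(L + mu) = (L - mu)/(L + mu) = 55/279 = 0.1971


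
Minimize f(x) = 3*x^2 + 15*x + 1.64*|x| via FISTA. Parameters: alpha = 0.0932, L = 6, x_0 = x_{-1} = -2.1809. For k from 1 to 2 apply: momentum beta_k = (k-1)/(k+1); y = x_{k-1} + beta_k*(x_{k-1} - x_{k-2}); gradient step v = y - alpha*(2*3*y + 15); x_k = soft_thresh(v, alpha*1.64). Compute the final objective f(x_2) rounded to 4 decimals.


FISTA on f(x) = 3*x^2 + 15*x + 1.64*|x|
L = 6, alpha = 0.0932
Iteration 1: beta = 0.0, y = -2.1809 + 0.0*(-2.1809 + 2.1809) = -2.1809
  grad(y) = 1.9146, v = y - alpha*grad = -2.3593
  prox(v) = soft_thresh(-2.3593, 0.1528) = -2.2065
Iteration 2: beta = 0.3333, y = -2.2065 + 0.3333*(-2.2065 + 2.1809) = -2.215
  grad(y) = 1.7099, v = y - alpha*grad = -2.3744
  prox(v) = soft_thresh(-2.3744, 0.1528) = -2.2215
f(x_2) = 3*(-2.2215)^2 + 15*(-2.2215) + 1.64*|-2.2215| = -14.8741


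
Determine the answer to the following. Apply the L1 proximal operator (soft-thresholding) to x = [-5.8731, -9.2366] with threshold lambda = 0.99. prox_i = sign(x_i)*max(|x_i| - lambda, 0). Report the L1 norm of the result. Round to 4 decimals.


Soft-thresholding with lambda = 0.99:
prox(-5.8731) = sign(-5.8731)*max(|-5.8731| - 0.99, 0) = -4.8831
prox(-9.2366) = sign(-9.2366)*max(|-9.2366| - 0.99, 0) = -8.2466
prox(x) = [-4.8831, -8.2466]
||prox(x)||_1 = 4.8831 + 8.2466 = 13.1297


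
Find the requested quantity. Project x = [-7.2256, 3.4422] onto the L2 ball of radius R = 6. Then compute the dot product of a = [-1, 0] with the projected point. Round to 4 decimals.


Step 1: Compute ||x|| (intermediates to 6 decimals).
||x|| = sqrt((-7.2256)^2 + 3.4422^2) = 8.003626
Step 2: Project.
Since ||x|| > R, scale = R/||x|| = 6/8.003626 = 0.74966, proj(x) = scale * x
proj(x) = [-5.416743, 2.58048]
Step 3: Dot product.
a^T * proj(x) = -1*(-5.416743) + 0*2.58048 = 5.4167


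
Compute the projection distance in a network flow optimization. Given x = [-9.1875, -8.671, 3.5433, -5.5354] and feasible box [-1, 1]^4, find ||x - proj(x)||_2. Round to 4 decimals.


Project each component onto [-1, 1].
clip(-9.1875) = -1.0, clip(-8.671) = -1.0, clip(3.5433) = 1.0, clip(-5.5354) = -1.0
Projection = [-1.0, -1.0, 1.0, -1.0]
Squared diffs: [67.0352, 58.8442, 6.4684, 20.5699]
Distance = sqrt(152.9177) = 12.366


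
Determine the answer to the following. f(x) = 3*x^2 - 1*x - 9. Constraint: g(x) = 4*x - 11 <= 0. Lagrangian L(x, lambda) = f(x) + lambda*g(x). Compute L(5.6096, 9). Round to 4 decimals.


Step 1: Evaluate f(x).
f(5.6096) = 3*5.6096^2 - 1*5.6096 - 9 = 79.7932
Step 2: Evaluate g(x).
g(5.6096) = 4*5.6096 - 11 = 11.4384
Step 3: Compute Lagrangian.
L = 79.7932 + 9*11.4384 = 182.7388


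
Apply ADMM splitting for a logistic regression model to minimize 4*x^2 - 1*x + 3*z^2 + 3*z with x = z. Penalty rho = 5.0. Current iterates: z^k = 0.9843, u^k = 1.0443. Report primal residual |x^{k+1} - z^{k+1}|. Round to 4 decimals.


ADMM iteration with rho = 5.0, z^k = 0.9843, u^k = 1.0443
Step 1: x-update.
Minimize 4*x^2 - 1*x + (5.0/2)*(x - 0.9843 + 1.0443)^2
FOC: (2*4 + 5.0)*x = 1 + 5.0*(0.9843 - 1.0443)
x^{k+1} = 0.0538
Step 2: z-update.
Minimize 3*z^2 + 3*z + (5.0/2)*(0.0538 - z + 1.0443)^2
FOC: (2*3 + 5.0)*z = -3 + 5.0*(0.0538 + 1.0443)
z^{k+1} = 0.2264
Step 3: u-update.
u^{k+1} = 1.0443 + 0.0538 - 0.2264 = 0.8717
Step 4: Primal residual = |0.0538 - 0.2264| = 0.1726


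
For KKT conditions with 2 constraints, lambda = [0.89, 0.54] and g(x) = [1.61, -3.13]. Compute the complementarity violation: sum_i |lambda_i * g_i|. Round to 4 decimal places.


KKT complementary slackness check:
lambda_1 * g_1 = 0.89 * 1.61 = 1.4329
lambda_2 * g_2 = 0.54 * -3.13 = -1.6902
Total violation = 1.4329 + 1.6902 = 3.1231


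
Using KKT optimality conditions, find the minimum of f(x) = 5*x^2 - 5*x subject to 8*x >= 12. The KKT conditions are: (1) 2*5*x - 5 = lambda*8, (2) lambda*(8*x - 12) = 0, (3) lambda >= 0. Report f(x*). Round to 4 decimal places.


Step 1: Try lambda = 0 (constraint inactive).
x_unc = 5/(2*5) = 0.5
Check: 8*0.5 = 4.0 < 12 -- violated!
Step 2: Constraint must be active: 8*x = 12
x* = 12/8 = 1.5
lambda = (2*5*1.5 - 5)/8 = 1.25
Step 3: Compute optimal value.
f(x*) = 5*1.5^2 - 5*1.5 = 3.75


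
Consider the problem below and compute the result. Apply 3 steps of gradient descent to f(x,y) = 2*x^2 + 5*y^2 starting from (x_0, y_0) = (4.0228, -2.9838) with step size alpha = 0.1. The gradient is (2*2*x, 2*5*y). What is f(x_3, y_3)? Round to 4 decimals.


Gradient descent on f(x,y) = 2*x^2 + 5*y^2.
Starting point: (4.0228, -2.9838), alpha = 0.1
Step 1: grad_x = 2*2*4.0228 = 16.0912, grad_y = 2*5*-2.9838 = -29.838
  x_1 = 4.0228 - 0.1*16.0912 = 2.4137
  y_1 = -2.9838 - 0.1*-29.838 = 0.0
Step 2: grad_x = 2*2*2.4137 = 9.6547, grad_y = 2*5*0.0 = 0.0
  x_2 = 2.4137 - 0.1*9.6547 = 1.4482
  y_2 = 0.0 - 0.1*0.0 = 0.0
Step 3: grad_x = 2*2*1.4482 = 5.7928, grad_y = 2*5*0.0 = 0.0
  x_3 = 1.4482 - 0.1*5.7928 = 0.8689
  y_3 = 0.0 - 0.1*0.0 = 0.0
f(0.8689, 0.0) = 2*0.8689^2 + 5*0.0^2 = 1.5101


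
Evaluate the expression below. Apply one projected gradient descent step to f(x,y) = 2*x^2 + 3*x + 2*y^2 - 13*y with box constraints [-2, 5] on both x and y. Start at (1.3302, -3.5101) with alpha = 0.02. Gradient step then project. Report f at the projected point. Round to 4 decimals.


Step 1: Compute gradient at (1.3302, -3.5101).
grad_x = 2*2*1.3302 + 3 = 8.3208
grad_y = 2*2*-3.5101 - 13 = -27.0404
Step 2: Gradient step.
x_raw = 1.3302 - 0.02*8.3208 = 1.1638
y_raw = -3.5101 - 0.02*-27.0404 = -2.9693
Step 3: Project onto [-2, 5].
x_proj = clip(1.1638) = 1.1638
y_proj = clip(-2.9693) = -2.0
Step 4: Evaluate f.
f(1.1638, -2.0) = 40.2001


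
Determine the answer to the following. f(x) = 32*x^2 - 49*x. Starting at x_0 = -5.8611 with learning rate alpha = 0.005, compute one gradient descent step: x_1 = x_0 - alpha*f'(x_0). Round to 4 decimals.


We compute the gradient at x_0 and apply the update.
f'(x) = 64*x - 49
f'(-5.8611) = 64*-5.8611 - 49 = -424.1104
x_1 = -5.8611 - 0.005*-424.1104 = -3.7405


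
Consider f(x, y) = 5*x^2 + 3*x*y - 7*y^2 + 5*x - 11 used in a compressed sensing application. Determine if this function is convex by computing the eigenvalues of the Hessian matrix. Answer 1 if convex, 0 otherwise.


The Hessian of f(x,y) = 5*x^2 + 3*x*y - 7*y^2 + 5*x - 11 is:
H = [[10, 3], [3, -14]]
Trace = 10 - 14 = -4
Determinant = 10*-14 - (3)^2 = -149
Discriminant = (-4)^2 - 4*-149 = 612.0
Eigenvalues: lambda_1 = -14.3693, lambda_2 = 10.3693
The function is not convex.

0


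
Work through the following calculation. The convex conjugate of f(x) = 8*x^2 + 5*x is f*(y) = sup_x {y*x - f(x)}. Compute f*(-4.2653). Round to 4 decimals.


f*(y) = sup_x {y*x - a*x^2 - b*x} = sup_x {(y-b)*x - a*x^2}
FOC: (y - b) - 2a*x = 0 => x* = (y - b)/(2a)
x* = (-4.2653 - 5)/(2*8) = -0.5791
f*(-4.2653) = (y-b)^2/(4a) = (-4.2653 - 5)^2/(4*8)
= 85.8458/32 = 2.6827


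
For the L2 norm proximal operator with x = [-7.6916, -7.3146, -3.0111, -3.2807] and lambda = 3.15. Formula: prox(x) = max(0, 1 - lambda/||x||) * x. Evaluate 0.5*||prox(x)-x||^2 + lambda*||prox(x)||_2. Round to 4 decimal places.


Step 1: Compute ||x||.
||x|| = 11.5106
Step 2: Compute scaling factor.
scale = max(0, 1 - 3.15/11.5106) = 0.7263
Step 3: prox(x) = [-5.5867, -5.3129, -2.1871, -2.3829]
||prox(x)|| = 8.3606
Step 4: Proximal objective.
0.5*||prox-x||^2 = 4.9613
lambda*||prox|| = 26.3359
Total = 31.2971


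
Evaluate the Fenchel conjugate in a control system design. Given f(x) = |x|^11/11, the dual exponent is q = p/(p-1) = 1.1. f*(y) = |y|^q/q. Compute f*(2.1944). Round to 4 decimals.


The conjugate exponent q satisfies 1/p + 1/q = 1.
p = 11, so q = 11/(11 - 1) = 1.1
|y|^q = 2.1944^1.1 = 2.3738
f*(2.1944) = 2.3738 / 1.1 = 2.158


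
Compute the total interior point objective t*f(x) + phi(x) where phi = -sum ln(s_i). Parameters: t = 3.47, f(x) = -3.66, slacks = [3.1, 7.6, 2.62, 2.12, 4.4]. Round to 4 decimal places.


Step 1: Compute log-barrier.
ln values: [1.1314, 2.0281, 0.9632, 0.7514, 1.4816]
phi = -(1.1314 + 2.0281 + 0.9632 + 0.7514 + 1.4816) = -6.3557
Step 2: Compute augmented objective.
t*f(x) = 3.47*-3.66 = -12.7002
Total = -12.7002 - 6.3557 = -19.0559


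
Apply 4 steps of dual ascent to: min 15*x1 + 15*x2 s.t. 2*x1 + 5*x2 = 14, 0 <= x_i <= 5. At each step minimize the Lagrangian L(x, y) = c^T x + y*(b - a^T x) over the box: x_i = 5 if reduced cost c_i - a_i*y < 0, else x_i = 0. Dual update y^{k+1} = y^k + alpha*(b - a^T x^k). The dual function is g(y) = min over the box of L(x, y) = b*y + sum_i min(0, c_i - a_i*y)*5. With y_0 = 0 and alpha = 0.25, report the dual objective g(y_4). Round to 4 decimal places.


Dual ascent for LP: min 15*x1 + 15*x2, 2*x1 + 5*x2 = 14, 0 <= x_i <= 5
Step 1: y^k = 0.0, reduced costs: (15.0, 15.0)
  x^k = (0.0, 0.0), subgradient = b - a^T x = 14.0
  y^{k+1} = 0.0 + 0.25*14.0 = 3.5
Step 2: y^k = 3.5, reduced costs: (8.0, -2.5)
  x^k = (0.0, 5.0), subgradient = b - a^T x = -11.0
  y^{k+1} = 3.5 + 0.25*-11.0 = 0.75
Step 3: y^k = 0.75, reduced costs: (13.5, 11.25)
  x^k = (0.0, 0.0), subgradient = b - a^T x = 14.0
  y^{k+1} = 0.75 + 0.25*14.0 = 4.25
Step 4: y^k = 4.25, reduced costs: (6.5, -6.25)
  x^k = (0.0, 5.0), subgradient = b - a^T x = -11.0
  y^{k+1} = 4.25 + 0.25*-11.0 = 1.5
Dual objective at y_4 = 1.5: reduced costs (12.0, 7.5), box minimizer x = (0.0, 0.0)
g(y_4) = b*y + (c1 - a1*y)*x1 + (c2 - a2*y)*x2 = 14*1.5 + 12.0*0.0 + 7.5*0.0 = 21.0 + 0.0 + 0.0 = 21.0


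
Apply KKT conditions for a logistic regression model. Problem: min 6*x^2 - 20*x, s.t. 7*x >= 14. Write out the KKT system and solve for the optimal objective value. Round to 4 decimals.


Step 1: Try lambda = 0 (constraint inactive).
x_unc = 20/(2*6) = 1.6667
Check: 7*1.6667 = 11.6669 < 14 -- violated!
Step 2: Constraint must be active: 7*x = 14
x* = 14/7 = 2.0
lambda = (2*6*2.0 - 20)/7 = 0.5714
Step 3: Compute optimal value.
f(x*) = 6*2.0^2 - 20*2.0 = -16.0


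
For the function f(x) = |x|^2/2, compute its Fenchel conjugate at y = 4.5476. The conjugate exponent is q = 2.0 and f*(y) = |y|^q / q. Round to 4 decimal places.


The conjugate exponent q satisfies 1/p + 1/q = 1.
p = 2, so q = 2/(2 - 1) = 2.0
|y|^q = 4.5476^2.0 = 20.6807
f*(4.5476) = 20.6807 / 2.0 = 10.3403


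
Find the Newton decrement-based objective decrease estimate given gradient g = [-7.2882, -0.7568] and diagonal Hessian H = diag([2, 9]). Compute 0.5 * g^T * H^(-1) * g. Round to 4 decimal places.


Step 1: H is diagonal, so H^(-1) * g = [-3.6441, -0.0841].
Step 2: g^T H^(-1) g = sum_i g_i^2 / H_ii
  = (-7.2882)^2/2 + (-0.7568)^2/9
  = 26.5589 + 0.0636 = 26.6226
Step 3: Objective decrease = 0.5 * g^T H^(-1) g = 13.3113


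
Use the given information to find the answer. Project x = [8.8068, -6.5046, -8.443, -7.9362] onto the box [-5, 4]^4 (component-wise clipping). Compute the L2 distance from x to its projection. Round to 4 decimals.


Project each component onto [-5, 4].
clip(8.8068) = 4.0, clip(-6.5046) = -5.0, clip(-8.443) = -5.0, clip(-7.9362) = -5.0
Projection = [4.0, -5.0, -5.0, -5.0]
Squared diffs: [23.1053, 2.2638, 11.8542, 8.6213]
Distance = sqrt(45.8446) = 6.7709


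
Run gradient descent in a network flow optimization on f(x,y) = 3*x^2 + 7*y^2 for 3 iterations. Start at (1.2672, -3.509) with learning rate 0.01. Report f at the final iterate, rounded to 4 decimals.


Gradient descent on f(x,y) = 3*x^2 + 7*y^2.
Starting point: (1.2672, -3.509), alpha = 0.01
Step 1: grad_x = 2*3*1.2672 = 7.6032, grad_y = 2*7*-3.509 = -49.126
  x_1 = 1.2672 - 0.01*7.6032 = 1.1912
  y_1 = -3.509 - 0.01*-49.126 = -3.0177
Step 2: grad_x = 2*3*1.1912 = 7.147, grad_y = 2*7*-3.0177 = -42.2484
  x_2 = 1.1912 - 0.01*7.147 = 1.1197
  y_2 = -3.0177 - 0.01*-42.2484 = -2.5953
Step 3: grad_x = 2*3*1.1197 = 6.7182, grad_y = 2*7*-2.5953 = -36.3336
  x_3 = 1.1197 - 0.01*6.7182 = 1.0525
  y_3 = -2.5953 - 0.01*-36.3336 = -2.2319
f(1.0525, -2.2319) = 3*1.0525^2 + 7*(-2.2319)^2 = 38.1937


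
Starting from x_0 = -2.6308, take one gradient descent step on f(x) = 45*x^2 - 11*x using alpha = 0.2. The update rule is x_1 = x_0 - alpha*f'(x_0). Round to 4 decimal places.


We compute the gradient at x_0 and apply the update.
f'(x) = 90*x - 11
f'(-2.6308) = 90*-2.6308 - 11 = -247.772
x_1 = -2.6308 - 0.2*-247.772 = 46.9236


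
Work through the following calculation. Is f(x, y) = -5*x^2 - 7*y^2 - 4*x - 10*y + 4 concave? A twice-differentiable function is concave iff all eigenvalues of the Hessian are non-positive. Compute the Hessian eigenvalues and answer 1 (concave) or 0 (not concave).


The Hessian of f(x,y) = -5*x^2 - 7*y^2 - 4*x - 10*y + 4 is:
H = [[-10, 0], [0, -14]]
Trace = -10 - 14 = -24
Determinant = -10*-14 - (0)^2 = 140
Discriminant = (-24)^2 - 4*140 = 16.0
Eigenvalues: lambda_1 = -14.0, lambda_2 = -10.0
The function is concave.

1


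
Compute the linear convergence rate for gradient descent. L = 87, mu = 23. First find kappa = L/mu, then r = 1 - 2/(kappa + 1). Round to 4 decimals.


Step 1: Compute the condition number.
kappa = L/mu = 87/23 = 3.7826
Step 2: Compute the convergence rate.
r = 1 - 2/(kappa + 1) = 1 - 2*mu/(L + mu) = (L - mu)/(L + mu) = 64/110 = 0.5818


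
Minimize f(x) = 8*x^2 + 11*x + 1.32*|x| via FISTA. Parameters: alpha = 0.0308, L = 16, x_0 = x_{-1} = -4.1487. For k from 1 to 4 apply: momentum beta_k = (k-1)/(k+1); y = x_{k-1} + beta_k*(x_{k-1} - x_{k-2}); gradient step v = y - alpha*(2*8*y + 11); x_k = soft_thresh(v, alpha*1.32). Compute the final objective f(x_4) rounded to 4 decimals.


FISTA on f(x) = 8*x^2 + 11*x + 1.32*|x|
L = 16, alpha = 0.0308
Iteration 1: beta = 0.0, y = -4.1487 + 0.0*(-4.1487 + 4.1487) = -4.1487
  grad(y) = -55.3792, v = y - alpha*grad = -2.443
  prox(v) = soft_thresh(-2.443, 0.0407) = -2.4024
Iteration 2: beta = 0.3333, y = -2.4024 + 0.3333*(-2.4024 + 4.1487) = -1.8203
  grad(y) = -18.124, v = y - alpha*grad = -1.262
  prox(v) = soft_thresh(-1.262, 0.0407) = -1.2214
Iteration 3: beta = 0.5, y = -1.2214 + 0.5*(-1.2214 + 2.4024) = -0.6309
  grad(y) = 0.9059, v = y - alpha*grad = -0.6588
  prox(v) = soft_thresh(-0.6588, 0.0407) = -0.6181
Iteration 4: beta = 0.6, y = -0.6181 + 0.6*(-0.6181 + 1.2214) = -0.2562
  grad(y) = 6.9012, v = y - alpha*grad = -0.4687
  prox(v) = soft_thresh(-0.4687, 0.0407) = -0.4281
f(x_4) = 8*(-0.4281)^2 + 11*(-0.4281) + 1.32*|-0.4281| = -2.6778
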